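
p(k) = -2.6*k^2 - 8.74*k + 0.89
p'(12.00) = -71.14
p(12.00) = -478.39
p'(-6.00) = 22.46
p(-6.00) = -40.27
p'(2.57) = -22.10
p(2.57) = -38.74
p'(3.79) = -28.45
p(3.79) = -69.58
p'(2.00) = -19.14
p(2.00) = -26.99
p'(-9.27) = 39.46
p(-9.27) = -141.52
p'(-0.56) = -5.83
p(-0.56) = 4.97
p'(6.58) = -42.96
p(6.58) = -169.19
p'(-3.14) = 7.59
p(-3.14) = 2.70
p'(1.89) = -18.57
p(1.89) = -24.92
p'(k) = -5.2*k - 8.74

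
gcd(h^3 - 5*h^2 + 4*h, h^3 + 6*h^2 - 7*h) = h^2 - h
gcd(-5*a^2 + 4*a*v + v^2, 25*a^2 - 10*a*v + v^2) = 1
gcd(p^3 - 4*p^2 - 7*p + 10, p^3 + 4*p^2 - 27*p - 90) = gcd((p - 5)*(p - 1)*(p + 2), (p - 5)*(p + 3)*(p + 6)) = p - 5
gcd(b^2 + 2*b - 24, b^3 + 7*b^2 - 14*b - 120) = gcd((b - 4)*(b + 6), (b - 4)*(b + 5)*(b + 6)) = b^2 + 2*b - 24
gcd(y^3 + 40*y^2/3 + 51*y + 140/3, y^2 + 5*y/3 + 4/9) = y + 4/3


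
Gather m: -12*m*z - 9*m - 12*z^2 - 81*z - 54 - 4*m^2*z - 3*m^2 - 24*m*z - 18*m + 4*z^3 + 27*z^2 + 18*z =m^2*(-4*z - 3) + m*(-36*z - 27) + 4*z^3 + 15*z^2 - 63*z - 54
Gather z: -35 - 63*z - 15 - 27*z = -90*z - 50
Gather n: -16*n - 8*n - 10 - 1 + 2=-24*n - 9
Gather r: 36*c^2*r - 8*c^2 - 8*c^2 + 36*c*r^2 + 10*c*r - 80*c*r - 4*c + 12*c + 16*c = -16*c^2 + 36*c*r^2 + 24*c + r*(36*c^2 - 70*c)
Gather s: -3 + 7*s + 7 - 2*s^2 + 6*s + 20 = -2*s^2 + 13*s + 24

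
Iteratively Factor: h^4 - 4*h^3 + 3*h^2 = (h)*(h^3 - 4*h^2 + 3*h) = h^2*(h^2 - 4*h + 3) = h^2*(h - 3)*(h - 1)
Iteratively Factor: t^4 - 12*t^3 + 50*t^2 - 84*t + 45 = (t - 3)*(t^3 - 9*t^2 + 23*t - 15) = (t - 3)^2*(t^2 - 6*t + 5) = (t - 3)^2*(t - 1)*(t - 5)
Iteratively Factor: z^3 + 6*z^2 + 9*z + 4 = (z + 1)*(z^2 + 5*z + 4) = (z + 1)^2*(z + 4)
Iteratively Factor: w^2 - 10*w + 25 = (w - 5)*(w - 5)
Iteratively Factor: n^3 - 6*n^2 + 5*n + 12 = (n - 3)*(n^2 - 3*n - 4) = (n - 4)*(n - 3)*(n + 1)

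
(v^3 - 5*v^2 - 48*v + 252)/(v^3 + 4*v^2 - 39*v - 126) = (v - 6)/(v + 3)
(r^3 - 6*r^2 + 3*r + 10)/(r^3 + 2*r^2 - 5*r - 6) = (r - 5)/(r + 3)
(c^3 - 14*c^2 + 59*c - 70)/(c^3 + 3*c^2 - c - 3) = (c^3 - 14*c^2 + 59*c - 70)/(c^3 + 3*c^2 - c - 3)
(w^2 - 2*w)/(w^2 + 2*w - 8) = w/(w + 4)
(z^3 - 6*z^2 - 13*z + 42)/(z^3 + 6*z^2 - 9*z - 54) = (z^2 - 9*z + 14)/(z^2 + 3*z - 18)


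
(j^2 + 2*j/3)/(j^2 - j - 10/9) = 3*j/(3*j - 5)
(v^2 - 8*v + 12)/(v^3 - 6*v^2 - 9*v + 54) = (v - 2)/(v^2 - 9)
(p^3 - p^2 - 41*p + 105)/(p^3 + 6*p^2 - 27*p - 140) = (p - 3)/(p + 4)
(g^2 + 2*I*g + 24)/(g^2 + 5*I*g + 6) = (g - 4*I)/(g - I)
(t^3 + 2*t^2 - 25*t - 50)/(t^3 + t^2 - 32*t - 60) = (t - 5)/(t - 6)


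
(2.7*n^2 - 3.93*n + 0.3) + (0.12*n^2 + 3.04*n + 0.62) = 2.82*n^2 - 0.89*n + 0.92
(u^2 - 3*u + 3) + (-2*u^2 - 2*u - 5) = -u^2 - 5*u - 2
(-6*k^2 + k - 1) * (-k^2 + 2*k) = 6*k^4 - 13*k^3 + 3*k^2 - 2*k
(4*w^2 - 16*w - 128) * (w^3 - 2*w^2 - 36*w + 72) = 4*w^5 - 24*w^4 - 240*w^3 + 1120*w^2 + 3456*w - 9216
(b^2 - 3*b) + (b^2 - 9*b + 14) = 2*b^2 - 12*b + 14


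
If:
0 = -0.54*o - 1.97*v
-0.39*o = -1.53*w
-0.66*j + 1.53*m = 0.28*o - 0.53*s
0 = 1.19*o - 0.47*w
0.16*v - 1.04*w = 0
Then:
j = 2.31818181818182*m + 0.803030303030303*s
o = 0.00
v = 0.00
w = 0.00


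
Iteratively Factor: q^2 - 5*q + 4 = (q - 4)*(q - 1)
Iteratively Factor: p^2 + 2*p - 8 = (p + 4)*(p - 2)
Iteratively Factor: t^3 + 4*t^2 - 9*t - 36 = (t + 4)*(t^2 - 9) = (t + 3)*(t + 4)*(t - 3)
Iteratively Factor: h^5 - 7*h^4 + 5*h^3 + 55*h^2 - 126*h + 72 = (h - 3)*(h^4 - 4*h^3 - 7*h^2 + 34*h - 24) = (h - 3)*(h - 2)*(h^3 - 2*h^2 - 11*h + 12) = (h - 4)*(h - 3)*(h - 2)*(h^2 + 2*h - 3) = (h - 4)*(h - 3)*(h - 2)*(h + 3)*(h - 1)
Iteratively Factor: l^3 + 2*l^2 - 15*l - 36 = (l + 3)*(l^2 - l - 12) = (l + 3)^2*(l - 4)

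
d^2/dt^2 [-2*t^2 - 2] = -4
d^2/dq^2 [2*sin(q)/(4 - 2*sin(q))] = 2*(sin(q)^2 + 2*sin(q) - 2)/(sin(q) - 2)^3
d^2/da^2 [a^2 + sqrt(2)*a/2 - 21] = 2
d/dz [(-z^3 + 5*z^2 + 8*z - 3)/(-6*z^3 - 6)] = (5*z^4 + 16*z^3 - 6*z^2 - 10*z - 8)/(6*(z^6 + 2*z^3 + 1))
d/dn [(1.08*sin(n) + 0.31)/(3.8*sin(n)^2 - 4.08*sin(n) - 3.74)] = (-2.356*sin(n) + 2.052*cos(2*n) - 4.8264)*cos(n)/(-3.8*sin(n)^2 + 4.08*sin(n) + 3.74)^2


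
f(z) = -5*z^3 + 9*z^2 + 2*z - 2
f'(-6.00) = -646.00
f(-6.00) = 1390.00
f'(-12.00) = -2374.00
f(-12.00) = 9910.00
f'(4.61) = -233.80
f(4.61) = -291.37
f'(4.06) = -172.17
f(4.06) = -180.14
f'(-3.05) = -192.44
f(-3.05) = 217.49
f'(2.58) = -51.41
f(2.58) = -22.80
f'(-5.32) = -518.30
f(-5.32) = 994.93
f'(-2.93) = -179.51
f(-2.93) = 195.17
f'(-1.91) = -87.10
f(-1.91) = 61.85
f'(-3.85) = -289.64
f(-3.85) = 409.04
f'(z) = -15*z^2 + 18*z + 2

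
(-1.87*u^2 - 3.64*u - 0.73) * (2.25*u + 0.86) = -4.2075*u^3 - 9.7982*u^2 - 4.7729*u - 0.6278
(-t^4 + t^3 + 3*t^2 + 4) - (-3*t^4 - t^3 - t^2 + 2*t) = 2*t^4 + 2*t^3 + 4*t^2 - 2*t + 4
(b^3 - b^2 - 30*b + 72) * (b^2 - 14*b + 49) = b^5 - 15*b^4 + 33*b^3 + 443*b^2 - 2478*b + 3528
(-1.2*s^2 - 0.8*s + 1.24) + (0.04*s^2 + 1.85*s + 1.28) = -1.16*s^2 + 1.05*s + 2.52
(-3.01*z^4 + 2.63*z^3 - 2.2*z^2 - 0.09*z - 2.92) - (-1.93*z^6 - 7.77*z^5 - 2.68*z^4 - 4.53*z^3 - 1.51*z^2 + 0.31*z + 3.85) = 1.93*z^6 + 7.77*z^5 - 0.33*z^4 + 7.16*z^3 - 0.69*z^2 - 0.4*z - 6.77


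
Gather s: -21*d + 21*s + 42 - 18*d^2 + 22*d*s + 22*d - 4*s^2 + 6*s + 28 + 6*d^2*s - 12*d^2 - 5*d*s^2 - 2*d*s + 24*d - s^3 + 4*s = -30*d^2 + 25*d - s^3 + s^2*(-5*d - 4) + s*(6*d^2 + 20*d + 31) + 70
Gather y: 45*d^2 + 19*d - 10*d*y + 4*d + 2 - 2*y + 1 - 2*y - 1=45*d^2 + 23*d + y*(-10*d - 4) + 2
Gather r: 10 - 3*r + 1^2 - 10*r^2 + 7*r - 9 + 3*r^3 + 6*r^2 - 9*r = 3*r^3 - 4*r^2 - 5*r + 2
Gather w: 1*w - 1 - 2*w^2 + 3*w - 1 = -2*w^2 + 4*w - 2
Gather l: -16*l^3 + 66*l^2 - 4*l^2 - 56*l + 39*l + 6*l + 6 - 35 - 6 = -16*l^3 + 62*l^2 - 11*l - 35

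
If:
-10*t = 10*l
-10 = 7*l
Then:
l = -10/7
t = 10/7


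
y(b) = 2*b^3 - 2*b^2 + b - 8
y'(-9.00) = 523.00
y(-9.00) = -1637.00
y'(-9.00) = 523.00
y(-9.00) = -1637.00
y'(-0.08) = 1.36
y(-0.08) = -8.09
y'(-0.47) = 4.21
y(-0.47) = -9.12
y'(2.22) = 21.69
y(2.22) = 6.25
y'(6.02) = 194.36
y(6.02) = 361.87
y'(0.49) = 0.48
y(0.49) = -7.75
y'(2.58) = 30.62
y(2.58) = 15.61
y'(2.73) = 34.80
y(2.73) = 20.52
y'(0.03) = 0.89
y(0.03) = -7.97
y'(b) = 6*b^2 - 4*b + 1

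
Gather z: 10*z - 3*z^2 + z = -3*z^2 + 11*z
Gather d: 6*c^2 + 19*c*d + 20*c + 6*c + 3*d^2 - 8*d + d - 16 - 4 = 6*c^2 + 26*c + 3*d^2 + d*(19*c - 7) - 20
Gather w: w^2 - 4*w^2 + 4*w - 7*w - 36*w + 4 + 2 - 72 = -3*w^2 - 39*w - 66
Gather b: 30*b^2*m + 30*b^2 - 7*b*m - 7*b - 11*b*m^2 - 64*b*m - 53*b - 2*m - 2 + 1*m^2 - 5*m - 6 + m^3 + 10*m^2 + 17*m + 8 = b^2*(30*m + 30) + b*(-11*m^2 - 71*m - 60) + m^3 + 11*m^2 + 10*m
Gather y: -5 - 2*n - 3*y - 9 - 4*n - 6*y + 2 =-6*n - 9*y - 12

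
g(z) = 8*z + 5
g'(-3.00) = 8.00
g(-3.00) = -19.00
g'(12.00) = 8.00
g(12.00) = 101.00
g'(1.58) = 8.00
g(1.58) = 17.64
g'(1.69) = 8.00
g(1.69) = 18.52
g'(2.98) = 8.00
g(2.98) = 28.84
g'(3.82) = 8.00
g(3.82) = 35.56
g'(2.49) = 8.00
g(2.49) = 24.92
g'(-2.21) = 8.00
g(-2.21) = -12.68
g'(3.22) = 8.00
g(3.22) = 30.76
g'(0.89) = 8.00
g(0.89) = 12.12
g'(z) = 8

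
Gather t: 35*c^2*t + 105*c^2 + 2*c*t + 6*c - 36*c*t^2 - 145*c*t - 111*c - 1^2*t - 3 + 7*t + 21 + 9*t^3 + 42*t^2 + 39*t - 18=105*c^2 - 105*c + 9*t^3 + t^2*(42 - 36*c) + t*(35*c^2 - 143*c + 45)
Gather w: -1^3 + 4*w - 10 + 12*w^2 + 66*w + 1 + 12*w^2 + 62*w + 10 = 24*w^2 + 132*w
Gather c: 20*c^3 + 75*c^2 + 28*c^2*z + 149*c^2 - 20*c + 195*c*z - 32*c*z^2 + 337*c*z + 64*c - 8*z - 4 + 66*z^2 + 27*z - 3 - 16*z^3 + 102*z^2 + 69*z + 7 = 20*c^3 + c^2*(28*z + 224) + c*(-32*z^2 + 532*z + 44) - 16*z^3 + 168*z^2 + 88*z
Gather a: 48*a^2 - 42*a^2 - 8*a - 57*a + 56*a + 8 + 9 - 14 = 6*a^2 - 9*a + 3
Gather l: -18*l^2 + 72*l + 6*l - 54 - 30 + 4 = -18*l^2 + 78*l - 80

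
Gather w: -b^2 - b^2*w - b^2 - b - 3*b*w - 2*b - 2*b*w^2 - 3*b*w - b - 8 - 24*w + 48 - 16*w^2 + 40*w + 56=-2*b^2 - 4*b + w^2*(-2*b - 16) + w*(-b^2 - 6*b + 16) + 96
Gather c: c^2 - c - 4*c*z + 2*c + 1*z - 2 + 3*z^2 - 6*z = c^2 + c*(1 - 4*z) + 3*z^2 - 5*z - 2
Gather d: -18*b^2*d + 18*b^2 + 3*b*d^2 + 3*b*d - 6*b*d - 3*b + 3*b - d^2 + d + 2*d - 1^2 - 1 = 18*b^2 + d^2*(3*b - 1) + d*(-18*b^2 - 3*b + 3) - 2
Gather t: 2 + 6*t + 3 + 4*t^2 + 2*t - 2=4*t^2 + 8*t + 3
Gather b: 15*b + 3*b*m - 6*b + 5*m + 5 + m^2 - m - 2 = b*(3*m + 9) + m^2 + 4*m + 3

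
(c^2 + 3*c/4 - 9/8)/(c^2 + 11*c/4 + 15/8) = (4*c - 3)/(4*c + 5)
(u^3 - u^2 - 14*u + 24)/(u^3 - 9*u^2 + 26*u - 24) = (u + 4)/(u - 4)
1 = 1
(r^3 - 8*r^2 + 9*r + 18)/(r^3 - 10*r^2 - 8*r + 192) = (r^2 - 2*r - 3)/(r^2 - 4*r - 32)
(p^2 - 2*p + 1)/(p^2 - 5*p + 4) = (p - 1)/(p - 4)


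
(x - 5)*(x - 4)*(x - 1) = x^3 - 10*x^2 + 29*x - 20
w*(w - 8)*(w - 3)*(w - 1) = w^4 - 12*w^3 + 35*w^2 - 24*w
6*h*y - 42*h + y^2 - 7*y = (6*h + y)*(y - 7)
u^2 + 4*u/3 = u*(u + 4/3)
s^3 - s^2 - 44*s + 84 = (s - 6)*(s - 2)*(s + 7)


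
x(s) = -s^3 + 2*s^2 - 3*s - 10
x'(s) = -3*s^2 + 4*s - 3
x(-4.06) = 102.07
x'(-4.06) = -68.69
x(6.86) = -259.29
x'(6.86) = -116.74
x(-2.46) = 24.37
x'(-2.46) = -30.99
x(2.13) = -16.98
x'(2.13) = -8.09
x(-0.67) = -6.79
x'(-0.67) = -7.03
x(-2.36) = 21.36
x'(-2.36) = -29.15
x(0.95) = -11.90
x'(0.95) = -1.91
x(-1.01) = -3.90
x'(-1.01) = -10.10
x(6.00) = -172.00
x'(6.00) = -87.00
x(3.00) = -28.00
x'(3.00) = -18.00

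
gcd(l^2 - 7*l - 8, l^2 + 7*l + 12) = 1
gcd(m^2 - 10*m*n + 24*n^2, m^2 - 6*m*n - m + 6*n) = m - 6*n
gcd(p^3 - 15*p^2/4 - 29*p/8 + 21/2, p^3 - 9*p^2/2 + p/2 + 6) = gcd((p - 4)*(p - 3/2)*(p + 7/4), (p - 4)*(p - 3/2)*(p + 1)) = p^2 - 11*p/2 + 6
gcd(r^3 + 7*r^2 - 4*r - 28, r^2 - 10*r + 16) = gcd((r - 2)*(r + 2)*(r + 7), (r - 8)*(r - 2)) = r - 2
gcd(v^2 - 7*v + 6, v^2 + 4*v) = 1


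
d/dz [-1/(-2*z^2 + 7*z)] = (7 - 4*z)/(z^2*(2*z - 7)^2)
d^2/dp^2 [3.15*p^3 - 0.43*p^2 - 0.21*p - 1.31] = 18.9*p - 0.86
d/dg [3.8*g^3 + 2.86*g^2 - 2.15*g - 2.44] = 11.4*g^2 + 5.72*g - 2.15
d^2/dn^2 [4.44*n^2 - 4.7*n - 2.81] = 8.88000000000000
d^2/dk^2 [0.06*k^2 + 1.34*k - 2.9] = 0.120000000000000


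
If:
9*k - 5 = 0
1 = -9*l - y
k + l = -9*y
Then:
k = 5/9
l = -19/180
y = -1/20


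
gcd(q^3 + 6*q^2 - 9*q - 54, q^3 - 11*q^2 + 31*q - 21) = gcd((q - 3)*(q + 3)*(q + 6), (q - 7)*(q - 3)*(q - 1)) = q - 3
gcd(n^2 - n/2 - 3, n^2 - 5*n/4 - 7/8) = 1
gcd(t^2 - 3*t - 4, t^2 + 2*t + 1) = t + 1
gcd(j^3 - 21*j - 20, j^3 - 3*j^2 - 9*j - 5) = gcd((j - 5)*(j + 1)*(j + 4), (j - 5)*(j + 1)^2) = j^2 - 4*j - 5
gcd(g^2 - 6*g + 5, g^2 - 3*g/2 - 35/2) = g - 5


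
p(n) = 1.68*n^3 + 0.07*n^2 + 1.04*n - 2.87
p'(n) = 5.04*n^2 + 0.14*n + 1.04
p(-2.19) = -22.46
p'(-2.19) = 24.91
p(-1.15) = -6.53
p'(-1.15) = 7.54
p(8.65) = 1098.68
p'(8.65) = 379.36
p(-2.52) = -31.93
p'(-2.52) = 32.69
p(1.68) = 7.04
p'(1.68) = 15.50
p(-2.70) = -38.24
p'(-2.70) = 37.40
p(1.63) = 6.29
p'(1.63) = 14.66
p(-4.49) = -158.20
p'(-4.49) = 102.02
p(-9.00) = -1231.28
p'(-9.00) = 408.02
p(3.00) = 46.24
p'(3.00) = 46.82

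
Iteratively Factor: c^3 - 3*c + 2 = (c - 1)*(c^2 + c - 2) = (c - 1)*(c + 2)*(c - 1)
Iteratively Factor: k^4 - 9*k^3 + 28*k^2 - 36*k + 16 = (k - 1)*(k^3 - 8*k^2 + 20*k - 16) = (k - 4)*(k - 1)*(k^2 - 4*k + 4) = (k - 4)*(k - 2)*(k - 1)*(k - 2)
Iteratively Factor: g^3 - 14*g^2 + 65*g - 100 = (g - 4)*(g^2 - 10*g + 25) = (g - 5)*(g - 4)*(g - 5)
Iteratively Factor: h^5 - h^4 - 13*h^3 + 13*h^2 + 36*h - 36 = (h - 2)*(h^4 + h^3 - 11*h^2 - 9*h + 18) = (h - 2)*(h + 2)*(h^3 - h^2 - 9*h + 9) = (h - 2)*(h + 2)*(h + 3)*(h^2 - 4*h + 3) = (h - 3)*(h - 2)*(h + 2)*(h + 3)*(h - 1)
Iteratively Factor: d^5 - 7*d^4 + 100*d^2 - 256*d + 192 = (d - 2)*(d^4 - 5*d^3 - 10*d^2 + 80*d - 96) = (d - 3)*(d - 2)*(d^3 - 2*d^2 - 16*d + 32) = (d - 3)*(d - 2)^2*(d^2 - 16) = (d - 3)*(d - 2)^2*(d + 4)*(d - 4)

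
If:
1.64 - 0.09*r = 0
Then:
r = 18.22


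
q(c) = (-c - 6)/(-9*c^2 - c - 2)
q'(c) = (-c - 6)*(18*c + 1)/(-9*c^2 - c - 2)^2 - 1/(-9*c^2 - c - 2)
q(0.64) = 1.05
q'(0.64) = -1.92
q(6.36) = 0.03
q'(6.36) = -0.01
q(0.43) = 1.57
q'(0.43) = -3.11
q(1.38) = 0.36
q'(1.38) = -0.40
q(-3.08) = 0.03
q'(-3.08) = 0.03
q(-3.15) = 0.03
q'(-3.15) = 0.03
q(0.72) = 0.91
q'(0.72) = -1.58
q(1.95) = 0.21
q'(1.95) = -0.17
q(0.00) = 3.00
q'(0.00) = -1.00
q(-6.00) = 0.00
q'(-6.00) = 0.00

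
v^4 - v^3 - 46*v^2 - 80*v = v*(v - 8)*(v + 2)*(v + 5)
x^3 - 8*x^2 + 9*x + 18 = (x - 6)*(x - 3)*(x + 1)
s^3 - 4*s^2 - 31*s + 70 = (s - 7)*(s - 2)*(s + 5)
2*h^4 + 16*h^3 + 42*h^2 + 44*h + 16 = (h + 2)*(h + 4)*(sqrt(2)*h + sqrt(2))^2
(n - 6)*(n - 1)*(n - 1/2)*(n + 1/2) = n^4 - 7*n^3 + 23*n^2/4 + 7*n/4 - 3/2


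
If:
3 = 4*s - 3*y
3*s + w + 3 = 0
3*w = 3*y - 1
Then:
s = -5/13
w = -24/13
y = -59/39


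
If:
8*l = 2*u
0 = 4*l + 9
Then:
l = -9/4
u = -9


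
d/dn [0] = 0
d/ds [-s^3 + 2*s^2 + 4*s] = -3*s^2 + 4*s + 4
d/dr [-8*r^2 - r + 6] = -16*r - 1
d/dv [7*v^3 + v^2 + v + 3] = 21*v^2 + 2*v + 1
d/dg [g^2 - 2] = 2*g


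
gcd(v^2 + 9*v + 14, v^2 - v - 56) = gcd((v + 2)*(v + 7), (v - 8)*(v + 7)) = v + 7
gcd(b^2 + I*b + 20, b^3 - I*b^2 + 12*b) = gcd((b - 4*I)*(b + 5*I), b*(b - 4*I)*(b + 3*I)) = b - 4*I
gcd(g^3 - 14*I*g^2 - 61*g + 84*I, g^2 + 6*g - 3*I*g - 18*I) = g - 3*I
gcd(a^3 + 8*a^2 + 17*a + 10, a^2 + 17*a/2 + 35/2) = a + 5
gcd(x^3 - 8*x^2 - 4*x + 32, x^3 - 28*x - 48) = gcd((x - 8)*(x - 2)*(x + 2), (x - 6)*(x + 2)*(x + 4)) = x + 2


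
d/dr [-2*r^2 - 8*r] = -4*r - 8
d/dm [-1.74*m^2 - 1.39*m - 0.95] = -3.48*m - 1.39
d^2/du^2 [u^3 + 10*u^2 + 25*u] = 6*u + 20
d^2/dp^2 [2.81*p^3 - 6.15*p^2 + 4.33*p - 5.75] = 16.86*p - 12.3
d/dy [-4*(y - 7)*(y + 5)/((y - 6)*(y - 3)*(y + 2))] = 4*(y^4 - 4*y^3 - 91*y^2 + 418*y + 72)/(y^6 - 14*y^5 + 49*y^4 + 72*y^3 - 504*y^2 + 1296)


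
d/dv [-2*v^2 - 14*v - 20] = -4*v - 14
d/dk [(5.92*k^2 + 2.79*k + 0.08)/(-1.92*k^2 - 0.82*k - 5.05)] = (0.5024*k^2 - 59.4848*k - 14.0239)/(3.6864*k^4 + 3.1488*k^3 + 20.0644*k^2 + 8.282*k + 25.5025)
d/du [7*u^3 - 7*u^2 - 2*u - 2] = 21*u^2 - 14*u - 2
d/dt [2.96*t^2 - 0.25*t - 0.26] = 5.92*t - 0.25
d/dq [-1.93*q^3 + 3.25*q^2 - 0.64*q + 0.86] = -5.79*q^2 + 6.5*q - 0.64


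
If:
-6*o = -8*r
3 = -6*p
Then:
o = 4*r/3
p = -1/2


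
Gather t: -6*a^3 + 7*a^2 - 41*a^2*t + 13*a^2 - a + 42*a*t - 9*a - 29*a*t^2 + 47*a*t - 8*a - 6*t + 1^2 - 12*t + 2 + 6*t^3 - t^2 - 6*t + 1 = -6*a^3 + 20*a^2 - 18*a + 6*t^3 + t^2*(-29*a - 1) + t*(-41*a^2 + 89*a - 24) + 4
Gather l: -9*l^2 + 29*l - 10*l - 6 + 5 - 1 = -9*l^2 + 19*l - 2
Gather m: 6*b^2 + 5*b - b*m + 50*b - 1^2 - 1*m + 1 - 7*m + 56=6*b^2 + 55*b + m*(-b - 8) + 56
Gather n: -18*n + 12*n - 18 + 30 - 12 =-6*n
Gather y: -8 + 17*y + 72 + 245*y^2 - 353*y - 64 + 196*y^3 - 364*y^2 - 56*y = 196*y^3 - 119*y^2 - 392*y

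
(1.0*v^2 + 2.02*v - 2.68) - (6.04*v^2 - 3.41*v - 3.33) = -5.04*v^2 + 5.43*v + 0.65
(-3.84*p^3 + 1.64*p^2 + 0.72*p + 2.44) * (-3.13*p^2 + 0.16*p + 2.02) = 12.0192*p^5 - 5.7476*p^4 - 9.748*p^3 - 4.2092*p^2 + 1.8448*p + 4.9288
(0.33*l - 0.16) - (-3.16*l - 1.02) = 3.49*l + 0.86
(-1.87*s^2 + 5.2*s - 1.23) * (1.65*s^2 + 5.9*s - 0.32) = -3.0855*s^4 - 2.453*s^3 + 29.2489*s^2 - 8.921*s + 0.3936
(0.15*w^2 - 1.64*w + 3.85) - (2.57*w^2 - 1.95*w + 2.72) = -2.42*w^2 + 0.31*w + 1.13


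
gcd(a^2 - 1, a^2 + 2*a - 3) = a - 1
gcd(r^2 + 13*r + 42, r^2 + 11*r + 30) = r + 6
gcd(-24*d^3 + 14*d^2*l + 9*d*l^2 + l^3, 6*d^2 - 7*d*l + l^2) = d - l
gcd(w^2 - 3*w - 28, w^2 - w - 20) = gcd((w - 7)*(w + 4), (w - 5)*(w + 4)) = w + 4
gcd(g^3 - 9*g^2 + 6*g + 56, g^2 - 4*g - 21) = g - 7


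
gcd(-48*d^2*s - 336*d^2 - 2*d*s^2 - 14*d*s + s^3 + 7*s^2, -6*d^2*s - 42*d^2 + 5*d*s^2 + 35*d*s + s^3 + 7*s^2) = 6*d*s + 42*d + s^2 + 7*s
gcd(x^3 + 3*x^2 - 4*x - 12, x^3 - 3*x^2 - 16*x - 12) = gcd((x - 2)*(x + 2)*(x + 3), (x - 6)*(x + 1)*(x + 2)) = x + 2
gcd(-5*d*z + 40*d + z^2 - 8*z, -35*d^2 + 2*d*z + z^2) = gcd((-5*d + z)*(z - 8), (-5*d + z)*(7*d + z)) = -5*d + z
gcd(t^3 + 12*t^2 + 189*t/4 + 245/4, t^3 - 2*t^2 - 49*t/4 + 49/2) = t + 7/2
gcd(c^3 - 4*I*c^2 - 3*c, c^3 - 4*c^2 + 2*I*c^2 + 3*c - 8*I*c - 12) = c - I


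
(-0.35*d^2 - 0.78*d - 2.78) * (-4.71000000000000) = 1.6485*d^2 + 3.6738*d + 13.0938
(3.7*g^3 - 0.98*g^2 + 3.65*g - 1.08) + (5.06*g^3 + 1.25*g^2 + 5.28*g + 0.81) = 8.76*g^3 + 0.27*g^2 + 8.93*g - 0.27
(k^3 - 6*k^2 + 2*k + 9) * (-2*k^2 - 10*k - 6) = -2*k^5 + 2*k^4 + 50*k^3 - 2*k^2 - 102*k - 54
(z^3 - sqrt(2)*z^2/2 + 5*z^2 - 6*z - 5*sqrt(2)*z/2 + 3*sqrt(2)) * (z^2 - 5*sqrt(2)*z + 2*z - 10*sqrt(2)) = z^5 - 11*sqrt(2)*z^4/2 + 7*z^4 - 77*sqrt(2)*z^3/2 + 9*z^3 - 22*sqrt(2)*z^2 + 23*z^2 + 20*z + 66*sqrt(2)*z - 60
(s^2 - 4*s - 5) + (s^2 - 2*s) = 2*s^2 - 6*s - 5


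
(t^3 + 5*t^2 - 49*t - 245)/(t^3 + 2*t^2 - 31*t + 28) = (t^2 - 2*t - 35)/(t^2 - 5*t + 4)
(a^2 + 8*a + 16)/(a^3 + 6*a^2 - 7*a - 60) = (a + 4)/(a^2 + 2*a - 15)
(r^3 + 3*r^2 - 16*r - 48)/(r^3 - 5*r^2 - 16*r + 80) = (r + 3)/(r - 5)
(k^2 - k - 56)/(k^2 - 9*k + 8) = (k + 7)/(k - 1)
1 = 1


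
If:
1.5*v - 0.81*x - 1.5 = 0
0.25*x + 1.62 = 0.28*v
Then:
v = -6.32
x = -13.56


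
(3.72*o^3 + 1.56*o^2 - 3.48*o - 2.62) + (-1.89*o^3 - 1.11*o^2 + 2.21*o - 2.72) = 1.83*o^3 + 0.45*o^2 - 1.27*o - 5.34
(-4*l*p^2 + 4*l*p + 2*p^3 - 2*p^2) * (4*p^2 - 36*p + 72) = -16*l*p^4 + 160*l*p^3 - 432*l*p^2 + 288*l*p + 8*p^5 - 80*p^4 + 216*p^3 - 144*p^2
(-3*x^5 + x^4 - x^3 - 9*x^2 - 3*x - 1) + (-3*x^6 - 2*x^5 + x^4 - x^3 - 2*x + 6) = -3*x^6 - 5*x^5 + 2*x^4 - 2*x^3 - 9*x^2 - 5*x + 5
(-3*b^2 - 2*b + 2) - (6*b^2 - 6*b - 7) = -9*b^2 + 4*b + 9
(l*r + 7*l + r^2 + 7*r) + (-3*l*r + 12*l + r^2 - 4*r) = -2*l*r + 19*l + 2*r^2 + 3*r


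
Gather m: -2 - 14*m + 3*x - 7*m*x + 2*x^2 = m*(-7*x - 14) + 2*x^2 + 3*x - 2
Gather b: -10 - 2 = -12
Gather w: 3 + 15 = 18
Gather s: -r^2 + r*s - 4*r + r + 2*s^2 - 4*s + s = -r^2 - 3*r + 2*s^2 + s*(r - 3)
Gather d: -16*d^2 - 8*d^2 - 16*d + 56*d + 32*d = -24*d^2 + 72*d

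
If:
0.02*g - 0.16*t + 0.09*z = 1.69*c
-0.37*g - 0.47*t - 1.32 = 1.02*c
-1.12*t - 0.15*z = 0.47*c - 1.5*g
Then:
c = 0.0678044348042736*z + 0.175399000483637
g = 0.00716295634077353*z - 1.46509753345156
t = -0.152788973077543*z - 2.03578913428986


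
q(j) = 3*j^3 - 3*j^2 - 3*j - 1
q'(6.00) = 285.00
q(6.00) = 521.00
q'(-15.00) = 2112.00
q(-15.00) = -10756.00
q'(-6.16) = 375.47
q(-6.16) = -797.59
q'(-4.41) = 198.49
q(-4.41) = -303.41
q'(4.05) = 120.32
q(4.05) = 136.93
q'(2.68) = 45.56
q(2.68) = 27.16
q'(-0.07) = -2.54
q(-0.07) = -0.81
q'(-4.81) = 234.08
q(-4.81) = -389.83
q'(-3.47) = 126.19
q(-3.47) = -152.06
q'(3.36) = 78.45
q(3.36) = 68.85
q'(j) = 9*j^2 - 6*j - 3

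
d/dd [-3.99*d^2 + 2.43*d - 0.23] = 2.43 - 7.98*d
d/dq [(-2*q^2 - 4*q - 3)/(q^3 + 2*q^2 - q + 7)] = (2*q^4 + 8*q^3 + 19*q^2 - 16*q - 31)/(q^6 + 4*q^5 + 2*q^4 + 10*q^3 + 29*q^2 - 14*q + 49)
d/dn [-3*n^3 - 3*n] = -9*n^2 - 3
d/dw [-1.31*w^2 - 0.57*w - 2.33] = -2.62*w - 0.57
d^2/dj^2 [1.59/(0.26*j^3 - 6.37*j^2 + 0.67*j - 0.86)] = ((20.2566 - 2.4804*j)*(0.26*j^3 - 6.37*j^2 + 0.67*j - 0.86) + 1.59*(0.78*j^2 - 12.74*j + 0.67)*(1.56*j^2 - 25.48*j + 1.34))/(0.26*j^3 - 6.37*j^2 + 0.67*j - 0.86)^3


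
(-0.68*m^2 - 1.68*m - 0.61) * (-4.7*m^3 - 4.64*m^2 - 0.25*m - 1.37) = 3.196*m^5 + 11.0512*m^4 + 10.8322*m^3 + 4.182*m^2 + 2.4541*m + 0.8357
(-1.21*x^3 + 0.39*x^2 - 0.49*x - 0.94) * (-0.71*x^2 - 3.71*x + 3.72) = 0.8591*x^5 + 4.2122*x^4 - 5.6002*x^3 + 3.9361*x^2 + 1.6646*x - 3.4968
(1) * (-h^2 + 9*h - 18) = -h^2 + 9*h - 18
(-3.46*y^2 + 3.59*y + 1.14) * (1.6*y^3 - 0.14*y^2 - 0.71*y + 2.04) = -5.536*y^5 + 6.2284*y^4 + 3.778*y^3 - 9.7669*y^2 + 6.5142*y + 2.3256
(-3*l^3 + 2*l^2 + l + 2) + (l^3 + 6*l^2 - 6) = -2*l^3 + 8*l^2 + l - 4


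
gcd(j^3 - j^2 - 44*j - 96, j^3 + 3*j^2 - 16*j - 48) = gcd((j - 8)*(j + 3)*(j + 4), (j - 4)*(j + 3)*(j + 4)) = j^2 + 7*j + 12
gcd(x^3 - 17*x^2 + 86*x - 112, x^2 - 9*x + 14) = x^2 - 9*x + 14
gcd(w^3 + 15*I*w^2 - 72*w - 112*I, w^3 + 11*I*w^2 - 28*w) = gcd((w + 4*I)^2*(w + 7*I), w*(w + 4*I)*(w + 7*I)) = w^2 + 11*I*w - 28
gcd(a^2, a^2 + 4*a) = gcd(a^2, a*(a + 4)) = a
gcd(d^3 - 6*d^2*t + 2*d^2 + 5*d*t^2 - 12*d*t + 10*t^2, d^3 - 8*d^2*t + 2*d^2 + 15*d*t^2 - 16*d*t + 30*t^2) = -d^2 + 5*d*t - 2*d + 10*t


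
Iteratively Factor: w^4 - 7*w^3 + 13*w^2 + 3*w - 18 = (w - 3)*(w^3 - 4*w^2 + w + 6) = (w - 3)*(w - 2)*(w^2 - 2*w - 3) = (w - 3)*(w - 2)*(w + 1)*(w - 3)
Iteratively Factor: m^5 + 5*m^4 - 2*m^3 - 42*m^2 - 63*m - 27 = (m + 3)*(m^4 + 2*m^3 - 8*m^2 - 18*m - 9) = (m + 3)^2*(m^3 - m^2 - 5*m - 3) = (m + 1)*(m + 3)^2*(m^2 - 2*m - 3) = (m + 1)^2*(m + 3)^2*(m - 3)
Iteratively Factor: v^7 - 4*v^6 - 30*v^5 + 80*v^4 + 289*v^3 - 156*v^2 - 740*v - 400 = (v - 5)*(v^6 + v^5 - 25*v^4 - 45*v^3 + 64*v^2 + 164*v + 80) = (v - 5)*(v - 2)*(v^5 + 3*v^4 - 19*v^3 - 83*v^2 - 102*v - 40) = (v - 5)*(v - 2)*(v + 4)*(v^4 - v^3 - 15*v^2 - 23*v - 10) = (v - 5)*(v - 2)*(v + 1)*(v + 4)*(v^3 - 2*v^2 - 13*v - 10) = (v - 5)*(v - 2)*(v + 1)*(v + 2)*(v + 4)*(v^2 - 4*v - 5) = (v - 5)*(v - 2)*(v + 1)^2*(v + 2)*(v + 4)*(v - 5)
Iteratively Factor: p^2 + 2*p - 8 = (p - 2)*(p + 4)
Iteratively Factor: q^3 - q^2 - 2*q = (q - 2)*(q^2 + q) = (q - 2)*(q + 1)*(q)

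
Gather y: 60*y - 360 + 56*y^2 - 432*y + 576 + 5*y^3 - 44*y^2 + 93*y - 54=5*y^3 + 12*y^2 - 279*y + 162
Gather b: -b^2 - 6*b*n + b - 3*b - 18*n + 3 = -b^2 + b*(-6*n - 2) - 18*n + 3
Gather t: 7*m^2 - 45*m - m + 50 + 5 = 7*m^2 - 46*m + 55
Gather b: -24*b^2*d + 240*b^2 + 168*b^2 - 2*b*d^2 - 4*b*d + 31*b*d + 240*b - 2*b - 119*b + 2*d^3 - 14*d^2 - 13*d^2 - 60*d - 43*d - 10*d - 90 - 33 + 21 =b^2*(408 - 24*d) + b*(-2*d^2 + 27*d + 119) + 2*d^3 - 27*d^2 - 113*d - 102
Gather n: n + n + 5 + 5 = 2*n + 10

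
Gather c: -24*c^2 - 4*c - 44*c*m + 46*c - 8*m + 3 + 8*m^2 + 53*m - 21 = -24*c^2 + c*(42 - 44*m) + 8*m^2 + 45*m - 18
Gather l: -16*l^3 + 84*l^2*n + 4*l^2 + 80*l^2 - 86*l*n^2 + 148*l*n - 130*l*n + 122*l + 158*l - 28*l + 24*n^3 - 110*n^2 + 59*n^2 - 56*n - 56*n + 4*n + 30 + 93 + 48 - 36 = -16*l^3 + l^2*(84*n + 84) + l*(-86*n^2 + 18*n + 252) + 24*n^3 - 51*n^2 - 108*n + 135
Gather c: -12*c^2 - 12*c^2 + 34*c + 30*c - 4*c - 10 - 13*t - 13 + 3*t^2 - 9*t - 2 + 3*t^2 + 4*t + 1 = -24*c^2 + 60*c + 6*t^2 - 18*t - 24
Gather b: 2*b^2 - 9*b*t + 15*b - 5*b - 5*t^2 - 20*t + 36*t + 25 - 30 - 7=2*b^2 + b*(10 - 9*t) - 5*t^2 + 16*t - 12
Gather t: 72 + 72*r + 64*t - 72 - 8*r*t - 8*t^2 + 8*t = 72*r - 8*t^2 + t*(72 - 8*r)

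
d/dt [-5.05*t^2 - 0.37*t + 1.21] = -10.1*t - 0.37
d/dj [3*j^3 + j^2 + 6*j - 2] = 9*j^2 + 2*j + 6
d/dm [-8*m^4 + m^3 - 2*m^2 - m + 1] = -32*m^3 + 3*m^2 - 4*m - 1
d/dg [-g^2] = -2*g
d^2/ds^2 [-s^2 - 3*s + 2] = -2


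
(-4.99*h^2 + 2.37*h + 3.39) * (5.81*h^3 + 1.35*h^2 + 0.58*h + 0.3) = -28.9919*h^5 + 7.0332*h^4 + 20.0012*h^3 + 4.4541*h^2 + 2.6772*h + 1.017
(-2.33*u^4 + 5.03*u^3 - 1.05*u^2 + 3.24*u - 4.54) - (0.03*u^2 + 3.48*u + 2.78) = -2.33*u^4 + 5.03*u^3 - 1.08*u^2 - 0.24*u - 7.32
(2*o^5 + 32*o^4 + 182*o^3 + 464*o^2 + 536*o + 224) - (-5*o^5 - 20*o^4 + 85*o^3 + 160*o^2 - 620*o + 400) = 7*o^5 + 52*o^4 + 97*o^3 + 304*o^2 + 1156*o - 176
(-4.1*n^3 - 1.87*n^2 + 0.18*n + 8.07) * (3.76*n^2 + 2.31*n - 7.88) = -15.416*n^5 - 16.5022*n^4 + 28.6651*n^3 + 45.4946*n^2 + 17.2233*n - 63.5916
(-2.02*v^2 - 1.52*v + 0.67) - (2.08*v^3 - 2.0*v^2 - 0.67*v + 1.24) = -2.08*v^3 - 0.02*v^2 - 0.85*v - 0.57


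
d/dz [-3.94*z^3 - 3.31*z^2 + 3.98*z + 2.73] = -11.82*z^2 - 6.62*z + 3.98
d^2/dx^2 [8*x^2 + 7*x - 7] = 16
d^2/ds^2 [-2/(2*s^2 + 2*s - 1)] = 8*(2*s^2 + 2*s - 2*(2*s + 1)^2 - 1)/(2*s^2 + 2*s - 1)^3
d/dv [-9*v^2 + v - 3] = 1 - 18*v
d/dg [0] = 0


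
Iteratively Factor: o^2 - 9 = (o + 3)*(o - 3)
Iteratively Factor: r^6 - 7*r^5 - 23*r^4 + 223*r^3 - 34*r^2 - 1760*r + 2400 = (r + 4)*(r^5 - 11*r^4 + 21*r^3 + 139*r^2 - 590*r + 600) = (r + 4)^2*(r^4 - 15*r^3 + 81*r^2 - 185*r + 150) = (r - 3)*(r + 4)^2*(r^3 - 12*r^2 + 45*r - 50) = (r - 3)*(r - 2)*(r + 4)^2*(r^2 - 10*r + 25) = (r - 5)*(r - 3)*(r - 2)*(r + 4)^2*(r - 5)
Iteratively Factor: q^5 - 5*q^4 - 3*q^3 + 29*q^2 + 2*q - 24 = (q - 3)*(q^4 - 2*q^3 - 9*q^2 + 2*q + 8) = (q - 4)*(q - 3)*(q^3 + 2*q^2 - q - 2) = (q - 4)*(q - 3)*(q - 1)*(q^2 + 3*q + 2) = (q - 4)*(q - 3)*(q - 1)*(q + 1)*(q + 2)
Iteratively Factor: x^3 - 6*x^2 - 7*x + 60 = (x + 3)*(x^2 - 9*x + 20) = (x - 4)*(x + 3)*(x - 5)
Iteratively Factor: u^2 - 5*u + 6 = (u - 2)*(u - 3)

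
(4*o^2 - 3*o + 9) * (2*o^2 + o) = 8*o^4 - 2*o^3 + 15*o^2 + 9*o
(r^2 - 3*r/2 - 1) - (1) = r^2 - 3*r/2 - 2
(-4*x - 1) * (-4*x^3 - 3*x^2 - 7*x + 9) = 16*x^4 + 16*x^3 + 31*x^2 - 29*x - 9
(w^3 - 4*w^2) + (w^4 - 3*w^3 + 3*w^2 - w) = w^4 - 2*w^3 - w^2 - w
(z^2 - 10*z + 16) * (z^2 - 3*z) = z^4 - 13*z^3 + 46*z^2 - 48*z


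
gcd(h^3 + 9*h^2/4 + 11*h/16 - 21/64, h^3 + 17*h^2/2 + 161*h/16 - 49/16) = h^2 + 3*h/2 - 7/16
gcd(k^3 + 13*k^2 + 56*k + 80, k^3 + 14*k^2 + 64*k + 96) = k^2 + 8*k + 16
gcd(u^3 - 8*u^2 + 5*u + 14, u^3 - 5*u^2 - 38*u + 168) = u - 7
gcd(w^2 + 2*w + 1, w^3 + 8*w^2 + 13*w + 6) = w^2 + 2*w + 1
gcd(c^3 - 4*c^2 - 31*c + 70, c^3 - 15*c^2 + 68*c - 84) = c^2 - 9*c + 14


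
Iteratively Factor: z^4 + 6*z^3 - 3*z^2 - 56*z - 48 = (z + 1)*(z^3 + 5*z^2 - 8*z - 48) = (z + 1)*(z + 4)*(z^2 + z - 12) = (z - 3)*(z + 1)*(z + 4)*(z + 4)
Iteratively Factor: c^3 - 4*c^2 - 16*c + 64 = (c + 4)*(c^2 - 8*c + 16) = (c - 4)*(c + 4)*(c - 4)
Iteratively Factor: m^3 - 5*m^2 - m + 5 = (m + 1)*(m^2 - 6*m + 5) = (m - 5)*(m + 1)*(m - 1)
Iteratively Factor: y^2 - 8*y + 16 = (y - 4)*(y - 4)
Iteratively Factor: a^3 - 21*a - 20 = (a + 4)*(a^2 - 4*a - 5) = (a + 1)*(a + 4)*(a - 5)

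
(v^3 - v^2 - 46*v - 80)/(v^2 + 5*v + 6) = (v^2 - 3*v - 40)/(v + 3)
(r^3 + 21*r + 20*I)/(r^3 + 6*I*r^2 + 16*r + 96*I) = (r^2 - 4*I*r + 5)/(r^2 + 2*I*r + 24)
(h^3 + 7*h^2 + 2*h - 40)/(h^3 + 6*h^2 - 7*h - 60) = (h - 2)/(h - 3)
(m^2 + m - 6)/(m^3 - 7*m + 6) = 1/(m - 1)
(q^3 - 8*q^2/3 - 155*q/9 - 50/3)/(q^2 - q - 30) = (9*q^2 + 30*q + 25)/(9*(q + 5))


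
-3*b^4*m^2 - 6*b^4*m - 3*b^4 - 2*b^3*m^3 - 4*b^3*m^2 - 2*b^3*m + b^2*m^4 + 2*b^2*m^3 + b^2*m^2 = (-3*b + m)*(b + m)*(b*m + b)^2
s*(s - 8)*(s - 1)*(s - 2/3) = s^4 - 29*s^3/3 + 14*s^2 - 16*s/3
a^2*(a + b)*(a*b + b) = a^4*b + a^3*b^2 + a^3*b + a^2*b^2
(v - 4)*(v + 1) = v^2 - 3*v - 4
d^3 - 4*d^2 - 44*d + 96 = (d - 8)*(d - 2)*(d + 6)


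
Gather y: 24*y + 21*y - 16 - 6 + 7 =45*y - 15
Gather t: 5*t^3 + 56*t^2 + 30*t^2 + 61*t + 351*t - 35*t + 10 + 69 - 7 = 5*t^3 + 86*t^2 + 377*t + 72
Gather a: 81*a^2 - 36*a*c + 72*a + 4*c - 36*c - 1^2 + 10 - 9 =81*a^2 + a*(72 - 36*c) - 32*c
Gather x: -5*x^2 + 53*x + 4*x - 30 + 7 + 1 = -5*x^2 + 57*x - 22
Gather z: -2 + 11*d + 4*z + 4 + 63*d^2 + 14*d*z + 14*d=63*d^2 + 25*d + z*(14*d + 4) + 2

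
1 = 1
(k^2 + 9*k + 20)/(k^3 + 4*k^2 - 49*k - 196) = (k + 5)/(k^2 - 49)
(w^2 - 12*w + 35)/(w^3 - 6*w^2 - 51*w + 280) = (w - 7)/(w^2 - w - 56)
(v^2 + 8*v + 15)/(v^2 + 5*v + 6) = (v + 5)/(v + 2)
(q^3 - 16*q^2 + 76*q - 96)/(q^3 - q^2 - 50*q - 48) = (q^2 - 8*q + 12)/(q^2 + 7*q + 6)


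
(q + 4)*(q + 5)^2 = q^3 + 14*q^2 + 65*q + 100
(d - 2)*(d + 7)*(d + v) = d^3 + d^2*v + 5*d^2 + 5*d*v - 14*d - 14*v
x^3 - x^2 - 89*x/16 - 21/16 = (x - 3)*(x + 1/4)*(x + 7/4)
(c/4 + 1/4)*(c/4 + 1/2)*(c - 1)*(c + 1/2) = c^4/16 + 5*c^3/32 - 5*c/32 - 1/16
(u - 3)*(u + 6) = u^2 + 3*u - 18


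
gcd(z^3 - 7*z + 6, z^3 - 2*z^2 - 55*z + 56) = z - 1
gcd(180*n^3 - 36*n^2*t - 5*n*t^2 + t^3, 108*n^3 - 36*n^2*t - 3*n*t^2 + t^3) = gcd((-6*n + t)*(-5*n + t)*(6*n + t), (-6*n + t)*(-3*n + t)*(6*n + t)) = -36*n^2 + t^2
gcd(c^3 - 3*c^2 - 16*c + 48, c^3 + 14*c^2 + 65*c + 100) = c + 4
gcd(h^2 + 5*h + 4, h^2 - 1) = h + 1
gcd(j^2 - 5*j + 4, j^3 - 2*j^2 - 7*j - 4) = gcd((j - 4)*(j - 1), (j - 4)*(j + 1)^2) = j - 4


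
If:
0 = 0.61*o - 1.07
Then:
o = 1.75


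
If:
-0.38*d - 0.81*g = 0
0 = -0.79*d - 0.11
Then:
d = -0.14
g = 0.07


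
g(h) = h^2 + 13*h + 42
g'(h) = 2*h + 13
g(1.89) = 70.14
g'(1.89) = 16.78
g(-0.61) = 34.44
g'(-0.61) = 11.78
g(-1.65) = 23.27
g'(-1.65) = 9.70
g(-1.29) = 26.89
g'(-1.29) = 10.42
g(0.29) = 45.85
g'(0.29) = 13.58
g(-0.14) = 40.20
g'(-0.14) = 12.72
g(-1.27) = 27.10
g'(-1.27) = 10.46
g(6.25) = 162.31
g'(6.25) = 25.50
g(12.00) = 342.00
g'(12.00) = 37.00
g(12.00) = 342.00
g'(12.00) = 37.00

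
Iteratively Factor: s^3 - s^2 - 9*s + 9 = (s - 1)*(s^2 - 9) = (s - 3)*(s - 1)*(s + 3)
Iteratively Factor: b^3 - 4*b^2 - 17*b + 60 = (b - 3)*(b^2 - b - 20) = (b - 3)*(b + 4)*(b - 5)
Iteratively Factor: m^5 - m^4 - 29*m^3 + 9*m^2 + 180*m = (m + 4)*(m^4 - 5*m^3 - 9*m^2 + 45*m) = (m - 5)*(m + 4)*(m^3 - 9*m) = (m - 5)*(m + 3)*(m + 4)*(m^2 - 3*m) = (m - 5)*(m - 3)*(m + 3)*(m + 4)*(m)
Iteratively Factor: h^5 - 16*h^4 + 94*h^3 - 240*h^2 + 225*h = (h)*(h^4 - 16*h^3 + 94*h^2 - 240*h + 225) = h*(h - 3)*(h^3 - 13*h^2 + 55*h - 75) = h*(h - 5)*(h - 3)*(h^2 - 8*h + 15) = h*(h - 5)*(h - 3)^2*(h - 5)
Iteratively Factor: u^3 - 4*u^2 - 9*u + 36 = (u - 3)*(u^2 - u - 12) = (u - 4)*(u - 3)*(u + 3)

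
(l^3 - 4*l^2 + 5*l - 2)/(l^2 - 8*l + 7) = (l^2 - 3*l + 2)/(l - 7)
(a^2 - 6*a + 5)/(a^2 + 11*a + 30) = (a^2 - 6*a + 5)/(a^2 + 11*a + 30)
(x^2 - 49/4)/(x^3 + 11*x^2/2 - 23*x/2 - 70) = (x + 7/2)/(x^2 + 9*x + 20)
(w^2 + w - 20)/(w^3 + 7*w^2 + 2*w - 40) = (w - 4)/(w^2 + 2*w - 8)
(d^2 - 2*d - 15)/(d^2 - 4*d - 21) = (d - 5)/(d - 7)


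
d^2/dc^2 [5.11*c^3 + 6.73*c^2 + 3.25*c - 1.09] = 30.66*c + 13.46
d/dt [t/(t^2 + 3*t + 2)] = (2 - t^2)/(t^4 + 6*t^3 + 13*t^2 + 12*t + 4)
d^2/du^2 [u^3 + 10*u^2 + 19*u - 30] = 6*u + 20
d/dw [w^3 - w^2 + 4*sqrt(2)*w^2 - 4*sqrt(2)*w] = 3*w^2 - 2*w + 8*sqrt(2)*w - 4*sqrt(2)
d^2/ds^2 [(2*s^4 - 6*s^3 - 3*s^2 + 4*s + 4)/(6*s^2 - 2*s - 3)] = 2*(72*s^6 - 72*s^5 - 84*s^4 + 72*s^3 + 270*s^2 - 90*s + 37)/(216*s^6 - 216*s^5 - 252*s^4 + 208*s^3 + 126*s^2 - 54*s - 27)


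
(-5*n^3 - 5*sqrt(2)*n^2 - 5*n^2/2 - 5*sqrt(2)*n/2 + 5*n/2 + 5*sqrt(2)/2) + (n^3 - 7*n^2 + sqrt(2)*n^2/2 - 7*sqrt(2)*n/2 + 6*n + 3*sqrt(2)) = -4*n^3 - 19*n^2/2 - 9*sqrt(2)*n^2/2 - 6*sqrt(2)*n + 17*n/2 + 11*sqrt(2)/2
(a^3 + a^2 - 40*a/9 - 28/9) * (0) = 0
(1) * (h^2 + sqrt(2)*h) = h^2 + sqrt(2)*h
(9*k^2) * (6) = 54*k^2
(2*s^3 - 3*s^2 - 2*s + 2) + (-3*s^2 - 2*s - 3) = 2*s^3 - 6*s^2 - 4*s - 1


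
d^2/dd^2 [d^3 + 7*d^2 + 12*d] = 6*d + 14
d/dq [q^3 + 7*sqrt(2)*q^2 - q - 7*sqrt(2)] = 3*q^2 + 14*sqrt(2)*q - 1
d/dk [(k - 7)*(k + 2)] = 2*k - 5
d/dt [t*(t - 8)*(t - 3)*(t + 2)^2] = 5*t^4 - 28*t^3 - 48*t^2 + 104*t + 96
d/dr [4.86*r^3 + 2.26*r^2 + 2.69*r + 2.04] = 14.58*r^2 + 4.52*r + 2.69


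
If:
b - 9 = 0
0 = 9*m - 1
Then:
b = 9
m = 1/9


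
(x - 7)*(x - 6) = x^2 - 13*x + 42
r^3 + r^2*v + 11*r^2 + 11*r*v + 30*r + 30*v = (r + 5)*(r + 6)*(r + v)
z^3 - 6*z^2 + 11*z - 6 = (z - 3)*(z - 2)*(z - 1)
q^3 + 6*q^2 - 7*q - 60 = (q - 3)*(q + 4)*(q + 5)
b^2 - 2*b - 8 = (b - 4)*(b + 2)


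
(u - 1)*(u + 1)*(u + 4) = u^3 + 4*u^2 - u - 4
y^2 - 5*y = y*(y - 5)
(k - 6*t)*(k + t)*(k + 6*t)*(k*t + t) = k^4*t + k^3*t^2 + k^3*t - 36*k^2*t^3 + k^2*t^2 - 36*k*t^4 - 36*k*t^3 - 36*t^4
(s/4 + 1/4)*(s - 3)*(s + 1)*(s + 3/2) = s^4/4 + s^3/8 - 13*s^2/8 - 21*s/8 - 9/8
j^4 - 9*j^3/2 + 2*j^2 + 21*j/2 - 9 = (j - 3)*(j - 2)*(j - 1)*(j + 3/2)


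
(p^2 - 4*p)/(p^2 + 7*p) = (p - 4)/(p + 7)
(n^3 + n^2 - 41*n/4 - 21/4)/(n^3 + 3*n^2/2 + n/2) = (2*n^2 + n - 21)/(2*n*(n + 1))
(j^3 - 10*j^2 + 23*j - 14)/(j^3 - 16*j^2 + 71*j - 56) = (j - 2)/(j - 8)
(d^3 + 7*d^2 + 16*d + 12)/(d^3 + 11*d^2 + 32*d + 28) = (d + 3)/(d + 7)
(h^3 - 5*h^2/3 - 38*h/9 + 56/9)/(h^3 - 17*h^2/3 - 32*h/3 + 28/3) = (9*h^2 - 33*h + 28)/(3*(3*h^2 - 23*h + 14))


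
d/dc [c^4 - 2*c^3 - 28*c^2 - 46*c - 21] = 4*c^3 - 6*c^2 - 56*c - 46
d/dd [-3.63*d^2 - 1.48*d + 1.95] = -7.26*d - 1.48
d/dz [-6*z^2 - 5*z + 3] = -12*z - 5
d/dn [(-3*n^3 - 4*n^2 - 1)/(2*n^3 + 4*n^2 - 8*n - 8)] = (-n^4 + 12*n^3 + 55*n^2/2 + 18*n - 2)/(n^6 + 4*n^5 - 4*n^4 - 24*n^3 + 32*n + 16)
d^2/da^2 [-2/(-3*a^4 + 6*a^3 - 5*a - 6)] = 4*(18*a*(1 - a)*(3*a^4 - 6*a^3 + 5*a + 6) + (12*a^3 - 18*a^2 + 5)^2)/(3*a^4 - 6*a^3 + 5*a + 6)^3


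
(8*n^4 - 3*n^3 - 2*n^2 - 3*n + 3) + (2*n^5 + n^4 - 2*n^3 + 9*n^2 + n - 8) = 2*n^5 + 9*n^4 - 5*n^3 + 7*n^2 - 2*n - 5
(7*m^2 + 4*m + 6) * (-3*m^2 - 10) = -21*m^4 - 12*m^3 - 88*m^2 - 40*m - 60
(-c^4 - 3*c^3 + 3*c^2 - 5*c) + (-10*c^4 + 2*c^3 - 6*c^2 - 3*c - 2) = -11*c^4 - c^3 - 3*c^2 - 8*c - 2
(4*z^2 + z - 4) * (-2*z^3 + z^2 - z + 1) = -8*z^5 + 2*z^4 + 5*z^3 - z^2 + 5*z - 4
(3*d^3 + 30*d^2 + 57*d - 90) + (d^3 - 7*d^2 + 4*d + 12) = 4*d^3 + 23*d^2 + 61*d - 78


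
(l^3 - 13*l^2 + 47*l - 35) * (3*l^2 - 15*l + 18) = 3*l^5 - 54*l^4 + 354*l^3 - 1044*l^2 + 1371*l - 630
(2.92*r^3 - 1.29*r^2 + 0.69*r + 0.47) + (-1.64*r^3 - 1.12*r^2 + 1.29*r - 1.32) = 1.28*r^3 - 2.41*r^2 + 1.98*r - 0.85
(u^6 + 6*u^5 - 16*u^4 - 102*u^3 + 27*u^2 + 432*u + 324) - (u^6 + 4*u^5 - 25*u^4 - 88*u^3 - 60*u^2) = 2*u^5 + 9*u^4 - 14*u^3 + 87*u^2 + 432*u + 324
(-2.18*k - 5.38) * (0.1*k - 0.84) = -0.218*k^2 + 1.2932*k + 4.5192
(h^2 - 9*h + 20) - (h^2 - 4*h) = 20 - 5*h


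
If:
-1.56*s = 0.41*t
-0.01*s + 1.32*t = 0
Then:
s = 0.00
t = 0.00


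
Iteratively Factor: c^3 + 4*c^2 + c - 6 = (c + 3)*(c^2 + c - 2) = (c + 2)*(c + 3)*(c - 1)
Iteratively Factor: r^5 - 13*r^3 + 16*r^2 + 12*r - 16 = (r + 1)*(r^4 - r^3 - 12*r^2 + 28*r - 16) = (r - 2)*(r + 1)*(r^3 + r^2 - 10*r + 8) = (r - 2)*(r - 1)*(r + 1)*(r^2 + 2*r - 8) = (r - 2)*(r - 1)*(r + 1)*(r + 4)*(r - 2)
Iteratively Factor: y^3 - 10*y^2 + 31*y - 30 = (y - 2)*(y^2 - 8*y + 15) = (y - 5)*(y - 2)*(y - 3)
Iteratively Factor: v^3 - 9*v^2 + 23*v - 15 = (v - 1)*(v^2 - 8*v + 15) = (v - 5)*(v - 1)*(v - 3)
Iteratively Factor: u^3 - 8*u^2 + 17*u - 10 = (u - 5)*(u^2 - 3*u + 2) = (u - 5)*(u - 2)*(u - 1)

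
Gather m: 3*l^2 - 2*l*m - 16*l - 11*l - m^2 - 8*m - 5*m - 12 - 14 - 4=3*l^2 - 27*l - m^2 + m*(-2*l - 13) - 30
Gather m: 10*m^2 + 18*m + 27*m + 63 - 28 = 10*m^2 + 45*m + 35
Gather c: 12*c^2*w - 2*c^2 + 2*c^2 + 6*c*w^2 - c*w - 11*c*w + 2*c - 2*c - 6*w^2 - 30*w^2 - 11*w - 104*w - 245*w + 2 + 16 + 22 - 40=12*c^2*w + c*(6*w^2 - 12*w) - 36*w^2 - 360*w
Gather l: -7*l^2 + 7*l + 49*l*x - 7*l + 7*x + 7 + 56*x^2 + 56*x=-7*l^2 + 49*l*x + 56*x^2 + 63*x + 7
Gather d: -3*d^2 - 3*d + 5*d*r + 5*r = -3*d^2 + d*(5*r - 3) + 5*r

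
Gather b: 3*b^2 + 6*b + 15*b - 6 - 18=3*b^2 + 21*b - 24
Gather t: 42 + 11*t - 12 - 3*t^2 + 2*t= -3*t^2 + 13*t + 30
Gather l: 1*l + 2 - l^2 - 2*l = -l^2 - l + 2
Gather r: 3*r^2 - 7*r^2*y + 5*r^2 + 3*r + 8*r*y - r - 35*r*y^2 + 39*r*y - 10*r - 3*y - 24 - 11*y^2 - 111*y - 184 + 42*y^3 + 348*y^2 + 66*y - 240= r^2*(8 - 7*y) + r*(-35*y^2 + 47*y - 8) + 42*y^3 + 337*y^2 - 48*y - 448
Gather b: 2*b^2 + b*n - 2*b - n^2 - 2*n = 2*b^2 + b*(n - 2) - n^2 - 2*n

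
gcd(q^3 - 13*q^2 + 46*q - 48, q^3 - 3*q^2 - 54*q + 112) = q^2 - 10*q + 16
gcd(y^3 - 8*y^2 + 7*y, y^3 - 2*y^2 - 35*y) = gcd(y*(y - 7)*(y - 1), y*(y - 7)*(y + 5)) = y^2 - 7*y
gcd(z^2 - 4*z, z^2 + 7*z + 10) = 1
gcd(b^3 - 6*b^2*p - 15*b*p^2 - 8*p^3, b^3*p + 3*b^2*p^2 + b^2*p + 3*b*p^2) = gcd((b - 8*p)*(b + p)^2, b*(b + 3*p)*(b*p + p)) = 1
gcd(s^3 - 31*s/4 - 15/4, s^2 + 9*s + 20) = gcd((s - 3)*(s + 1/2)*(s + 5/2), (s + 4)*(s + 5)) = 1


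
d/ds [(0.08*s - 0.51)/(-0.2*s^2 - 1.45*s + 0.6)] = (0.016*s^2 - 0.204*s - 0.6915)/(0.04*s^4 + 0.58*s^3 + 1.8625*s^2 - 1.74*s + 0.36)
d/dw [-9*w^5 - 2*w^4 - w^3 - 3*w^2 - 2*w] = -45*w^4 - 8*w^3 - 3*w^2 - 6*w - 2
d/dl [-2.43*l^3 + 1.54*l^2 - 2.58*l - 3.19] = -7.29*l^2 + 3.08*l - 2.58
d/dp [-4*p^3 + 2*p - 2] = 2 - 12*p^2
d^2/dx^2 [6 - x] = 0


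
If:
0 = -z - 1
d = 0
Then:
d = 0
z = -1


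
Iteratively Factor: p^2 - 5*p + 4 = (p - 4)*(p - 1)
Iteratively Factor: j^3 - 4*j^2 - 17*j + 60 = (j - 5)*(j^2 + j - 12) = (j - 5)*(j - 3)*(j + 4)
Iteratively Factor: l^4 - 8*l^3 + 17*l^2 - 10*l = (l - 1)*(l^3 - 7*l^2 + 10*l) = l*(l - 1)*(l^2 - 7*l + 10) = l*(l - 5)*(l - 1)*(l - 2)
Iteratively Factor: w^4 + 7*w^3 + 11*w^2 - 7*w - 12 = (w + 4)*(w^3 + 3*w^2 - w - 3) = (w - 1)*(w + 4)*(w^2 + 4*w + 3) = (w - 1)*(w + 3)*(w + 4)*(w + 1)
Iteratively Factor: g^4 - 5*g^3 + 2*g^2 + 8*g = (g - 2)*(g^3 - 3*g^2 - 4*g) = (g - 2)*(g + 1)*(g^2 - 4*g) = (g - 4)*(g - 2)*(g + 1)*(g)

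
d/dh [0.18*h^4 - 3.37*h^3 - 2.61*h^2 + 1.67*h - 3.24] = 0.72*h^3 - 10.11*h^2 - 5.22*h + 1.67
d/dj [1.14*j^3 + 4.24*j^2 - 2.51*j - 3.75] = 3.42*j^2 + 8.48*j - 2.51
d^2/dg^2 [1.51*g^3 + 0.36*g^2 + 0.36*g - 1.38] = 9.06*g + 0.72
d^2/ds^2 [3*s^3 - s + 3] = 18*s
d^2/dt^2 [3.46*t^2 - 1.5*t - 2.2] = 6.92000000000000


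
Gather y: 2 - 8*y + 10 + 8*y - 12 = 0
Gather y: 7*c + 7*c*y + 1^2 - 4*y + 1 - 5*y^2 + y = 7*c - 5*y^2 + y*(7*c - 3) + 2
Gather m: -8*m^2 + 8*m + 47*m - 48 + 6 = -8*m^2 + 55*m - 42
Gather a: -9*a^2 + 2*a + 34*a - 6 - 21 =-9*a^2 + 36*a - 27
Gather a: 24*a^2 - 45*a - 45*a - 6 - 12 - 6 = 24*a^2 - 90*a - 24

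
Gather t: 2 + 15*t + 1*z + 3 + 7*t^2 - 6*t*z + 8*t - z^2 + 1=7*t^2 + t*(23 - 6*z) - z^2 + z + 6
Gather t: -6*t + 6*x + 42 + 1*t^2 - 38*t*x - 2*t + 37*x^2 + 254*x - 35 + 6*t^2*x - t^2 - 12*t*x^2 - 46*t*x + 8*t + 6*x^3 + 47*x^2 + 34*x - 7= 6*t^2*x + t*(-12*x^2 - 84*x) + 6*x^3 + 84*x^2 + 294*x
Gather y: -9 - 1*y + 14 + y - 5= 0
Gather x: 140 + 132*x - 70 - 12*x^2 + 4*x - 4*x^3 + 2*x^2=-4*x^3 - 10*x^2 + 136*x + 70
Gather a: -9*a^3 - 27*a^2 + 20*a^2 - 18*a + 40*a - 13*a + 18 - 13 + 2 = -9*a^3 - 7*a^2 + 9*a + 7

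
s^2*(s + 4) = s^3 + 4*s^2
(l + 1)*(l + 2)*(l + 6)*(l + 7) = l^4 + 16*l^3 + 83*l^2 + 152*l + 84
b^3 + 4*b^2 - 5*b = b*(b - 1)*(b + 5)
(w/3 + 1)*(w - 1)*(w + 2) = w^3/3 + 4*w^2/3 + w/3 - 2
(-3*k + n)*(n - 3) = -3*k*n + 9*k + n^2 - 3*n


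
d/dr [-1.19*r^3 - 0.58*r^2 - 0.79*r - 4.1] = -3.57*r^2 - 1.16*r - 0.79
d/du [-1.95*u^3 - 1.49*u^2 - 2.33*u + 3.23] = -5.85*u^2 - 2.98*u - 2.33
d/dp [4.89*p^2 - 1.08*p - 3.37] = 9.78*p - 1.08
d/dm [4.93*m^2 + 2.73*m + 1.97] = 9.86*m + 2.73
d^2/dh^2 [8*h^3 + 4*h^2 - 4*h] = 48*h + 8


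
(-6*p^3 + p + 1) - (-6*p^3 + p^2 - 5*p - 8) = -p^2 + 6*p + 9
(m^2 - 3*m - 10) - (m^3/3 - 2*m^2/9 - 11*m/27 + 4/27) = -m^3/3 + 11*m^2/9 - 70*m/27 - 274/27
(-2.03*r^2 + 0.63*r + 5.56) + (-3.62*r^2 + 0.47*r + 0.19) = -5.65*r^2 + 1.1*r + 5.75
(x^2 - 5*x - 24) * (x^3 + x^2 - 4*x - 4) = x^5 - 4*x^4 - 33*x^3 - 8*x^2 + 116*x + 96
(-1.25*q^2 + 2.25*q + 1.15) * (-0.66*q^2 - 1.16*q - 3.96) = 0.825*q^4 - 0.0350000000000001*q^3 + 1.581*q^2 - 10.244*q - 4.554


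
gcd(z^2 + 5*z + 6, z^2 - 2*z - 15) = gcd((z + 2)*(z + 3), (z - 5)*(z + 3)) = z + 3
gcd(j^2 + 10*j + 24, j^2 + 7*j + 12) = j + 4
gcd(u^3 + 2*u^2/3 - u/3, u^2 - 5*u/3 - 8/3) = u + 1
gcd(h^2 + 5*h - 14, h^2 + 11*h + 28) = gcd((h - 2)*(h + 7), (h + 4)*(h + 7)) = h + 7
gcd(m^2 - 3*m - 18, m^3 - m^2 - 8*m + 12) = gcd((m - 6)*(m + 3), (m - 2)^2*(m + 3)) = m + 3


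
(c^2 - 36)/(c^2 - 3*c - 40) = (36 - c^2)/(-c^2 + 3*c + 40)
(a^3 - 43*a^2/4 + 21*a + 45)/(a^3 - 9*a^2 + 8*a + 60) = (4*a^2 - 19*a - 30)/(4*(a^2 - 3*a - 10))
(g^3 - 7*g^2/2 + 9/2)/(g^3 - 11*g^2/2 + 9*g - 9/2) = (g + 1)/(g - 1)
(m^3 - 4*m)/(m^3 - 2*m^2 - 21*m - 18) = m*(4 - m^2)/(-m^3 + 2*m^2 + 21*m + 18)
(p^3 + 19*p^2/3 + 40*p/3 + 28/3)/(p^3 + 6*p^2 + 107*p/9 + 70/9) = 3*(p + 2)/(3*p + 5)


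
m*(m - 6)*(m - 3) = m^3 - 9*m^2 + 18*m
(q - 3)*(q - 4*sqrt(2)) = q^2 - 4*sqrt(2)*q - 3*q + 12*sqrt(2)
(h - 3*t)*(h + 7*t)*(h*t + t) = h^3*t + 4*h^2*t^2 + h^2*t - 21*h*t^3 + 4*h*t^2 - 21*t^3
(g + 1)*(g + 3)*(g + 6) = g^3 + 10*g^2 + 27*g + 18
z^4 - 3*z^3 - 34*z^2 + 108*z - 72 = (z - 6)*(z - 2)*(z - 1)*(z + 6)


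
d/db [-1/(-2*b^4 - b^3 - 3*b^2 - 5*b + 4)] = (-8*b^3 - 3*b^2 - 6*b - 5)/(2*b^4 + b^3 + 3*b^2 + 5*b - 4)^2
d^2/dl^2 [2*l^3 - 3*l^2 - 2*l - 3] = 12*l - 6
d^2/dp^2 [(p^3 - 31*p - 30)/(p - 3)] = 2*(p^3 - 9*p^2 + 27*p - 123)/(p^3 - 9*p^2 + 27*p - 27)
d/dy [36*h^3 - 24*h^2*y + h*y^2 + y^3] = -24*h^2 + 2*h*y + 3*y^2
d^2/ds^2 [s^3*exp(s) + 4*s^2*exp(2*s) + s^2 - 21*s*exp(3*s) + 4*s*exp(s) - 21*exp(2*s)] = s^3*exp(s) + 16*s^2*exp(2*s) + 6*s^2*exp(s) - 189*s*exp(3*s) + 32*s*exp(2*s) + 10*s*exp(s) - 126*exp(3*s) - 76*exp(2*s) + 8*exp(s) + 2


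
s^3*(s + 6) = s^4 + 6*s^3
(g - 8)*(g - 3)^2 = g^3 - 14*g^2 + 57*g - 72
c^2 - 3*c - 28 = (c - 7)*(c + 4)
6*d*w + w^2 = w*(6*d + w)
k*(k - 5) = k^2 - 5*k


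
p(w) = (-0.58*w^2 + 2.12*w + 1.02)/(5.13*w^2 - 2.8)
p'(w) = -10.26*w*(-0.58*w^2 + 2.12*w + 1.02)/(5.13*w^2 - 2.8)^2 + (2.12 - 1.16*w)/(5.13*w^2 - 2.8)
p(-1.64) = -0.37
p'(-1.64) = -0.19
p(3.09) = 0.04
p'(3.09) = -0.06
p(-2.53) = -0.27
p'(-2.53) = -0.06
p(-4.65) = -0.20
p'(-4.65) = -0.02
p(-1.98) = -0.31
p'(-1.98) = -0.11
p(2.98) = 0.05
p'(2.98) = -0.07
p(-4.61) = -0.20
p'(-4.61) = -0.02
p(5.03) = -0.02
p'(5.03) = -0.02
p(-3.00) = -0.24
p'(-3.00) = -0.04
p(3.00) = 0.05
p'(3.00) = -0.07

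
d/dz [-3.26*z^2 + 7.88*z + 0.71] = 7.88 - 6.52*z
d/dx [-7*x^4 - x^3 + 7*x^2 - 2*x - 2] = -28*x^3 - 3*x^2 + 14*x - 2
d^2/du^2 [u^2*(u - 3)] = 6*u - 6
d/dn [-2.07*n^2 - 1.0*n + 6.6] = -4.14*n - 1.0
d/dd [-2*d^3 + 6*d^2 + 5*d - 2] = -6*d^2 + 12*d + 5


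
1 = 1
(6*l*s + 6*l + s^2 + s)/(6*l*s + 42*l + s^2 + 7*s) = (s + 1)/(s + 7)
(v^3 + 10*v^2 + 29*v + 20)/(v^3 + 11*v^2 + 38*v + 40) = (v + 1)/(v + 2)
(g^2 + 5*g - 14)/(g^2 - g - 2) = (g + 7)/(g + 1)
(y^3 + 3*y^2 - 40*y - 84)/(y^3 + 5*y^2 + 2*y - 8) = (y^2 + y - 42)/(y^2 + 3*y - 4)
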